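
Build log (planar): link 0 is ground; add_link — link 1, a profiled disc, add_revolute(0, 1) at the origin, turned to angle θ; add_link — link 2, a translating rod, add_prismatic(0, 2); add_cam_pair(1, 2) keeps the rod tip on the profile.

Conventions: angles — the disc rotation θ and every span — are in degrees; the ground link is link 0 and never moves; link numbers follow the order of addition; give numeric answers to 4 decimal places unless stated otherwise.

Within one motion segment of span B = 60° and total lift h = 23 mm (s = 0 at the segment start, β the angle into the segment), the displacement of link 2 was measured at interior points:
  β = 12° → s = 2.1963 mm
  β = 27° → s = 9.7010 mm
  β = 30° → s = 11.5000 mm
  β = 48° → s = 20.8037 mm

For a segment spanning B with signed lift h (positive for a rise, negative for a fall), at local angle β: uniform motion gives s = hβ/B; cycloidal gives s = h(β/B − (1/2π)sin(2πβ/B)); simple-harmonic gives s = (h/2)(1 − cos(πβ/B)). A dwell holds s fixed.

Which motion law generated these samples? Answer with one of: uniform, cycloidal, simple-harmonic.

candidates at β/B = r: uniform s = h·r (linear in β); cycloidal s = h·(r − sin(2πr)/(2π)); simple-harmonic s = (h/2)(1 − cos(πr))
β=12°: printed 2.1963 | uniform 4.6000, cycloidal 1.1186, simple-harmonic 2.1963
β=27°: printed 9.7010 | uniform 10.3500, cycloidal 9.2188, simple-harmonic 9.7010
β=30°: printed 11.5000 | uniform 11.5000, cycloidal 11.5000, simple-harmonic 11.5000
β=48°: printed 20.8037 | uniform 18.4000, cycloidal 21.8814, simple-harmonic 20.8037
only one law matches every sample → simple-harmonic

simple-harmonic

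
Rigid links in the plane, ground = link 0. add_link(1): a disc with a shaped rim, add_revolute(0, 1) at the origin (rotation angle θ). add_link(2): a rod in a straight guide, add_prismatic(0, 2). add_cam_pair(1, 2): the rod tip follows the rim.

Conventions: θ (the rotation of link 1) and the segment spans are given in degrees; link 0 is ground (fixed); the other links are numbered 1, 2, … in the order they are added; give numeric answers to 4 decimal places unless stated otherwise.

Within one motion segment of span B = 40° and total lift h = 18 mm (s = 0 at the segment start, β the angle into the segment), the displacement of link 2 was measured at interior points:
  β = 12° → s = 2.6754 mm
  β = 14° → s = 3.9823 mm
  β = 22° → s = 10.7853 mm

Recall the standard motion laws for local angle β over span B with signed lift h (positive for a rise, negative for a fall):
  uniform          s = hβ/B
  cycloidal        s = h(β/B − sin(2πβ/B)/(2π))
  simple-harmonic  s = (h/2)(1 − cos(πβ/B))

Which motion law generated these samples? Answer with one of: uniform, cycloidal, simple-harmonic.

candidates at β/B = r: uniform s = h·r (linear in β); cycloidal s = h·(r − sin(2πr)/(2π)); simple-harmonic s = (h/2)(1 − cos(πr))
β=12°: printed 2.6754 | uniform 5.4000, cycloidal 2.6754, simple-harmonic 3.7099
β=14°: printed 3.9823 | uniform 6.3000, cycloidal 3.9823, simple-harmonic 4.9141
β=22°: printed 10.7853 | uniform 9.9000, cycloidal 10.7853, simple-harmonic 10.4079
only one law matches every sample → cycloidal

cycloidal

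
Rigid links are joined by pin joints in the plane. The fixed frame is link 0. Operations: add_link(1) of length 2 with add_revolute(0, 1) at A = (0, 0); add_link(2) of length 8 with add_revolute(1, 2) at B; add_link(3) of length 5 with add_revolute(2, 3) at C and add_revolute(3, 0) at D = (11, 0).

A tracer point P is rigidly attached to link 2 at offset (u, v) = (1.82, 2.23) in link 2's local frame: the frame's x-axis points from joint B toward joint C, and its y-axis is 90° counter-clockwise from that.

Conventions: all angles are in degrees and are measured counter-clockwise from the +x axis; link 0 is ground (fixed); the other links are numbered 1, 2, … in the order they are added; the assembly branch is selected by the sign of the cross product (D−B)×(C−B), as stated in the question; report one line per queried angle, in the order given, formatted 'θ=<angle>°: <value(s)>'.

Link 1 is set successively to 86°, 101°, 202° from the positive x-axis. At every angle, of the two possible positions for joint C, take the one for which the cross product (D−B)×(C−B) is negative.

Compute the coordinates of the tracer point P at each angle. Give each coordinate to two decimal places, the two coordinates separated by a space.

A=(0,0), D=(11.00,0)
θ=86°: B = A + 2.00·(cos86°, sin86°) = (0.1395, 1.9951)
θ=86°: |BD| = 11.0422
θ=86°: circle(B,8.00) ∩ circle(D,5.00): a=7.2871, h=3.3013
θ=86°:   candidates: C₊=(7.9031,3.9255) cross=36.454; C₋=(6.7102,-2.5685) cross=-36.454
θ=86°:   branch - wants cross < 0 → take C=(6.7102,-2.5685) (cross=-36.454)
θ=86°: ex = (C−B)/|BC| = (0.8213,-0.5705); ey = (0.5705,0.8213)
θ=86°: P = B + 1.82·ex + 2.23·ey = (2.9064,2.7885)
θ=101°: B = A + 2.00·(cos101°, sin101°) = (-0.3816, 1.9633)
θ=101°: |BD| = 11.5497
θ=101°: circle(B,8.00) ∩ circle(D,5.00): a=7.4632, h=2.8811
θ=101°:   candidates: C₊=(7.4627,3.5338) cross=33.275; C₋=(6.4832,-2.1445) cross=-33.275
θ=101°:   branch - wants cross < 0 → take C=(6.4832,-2.1445) (cross=-33.275)
θ=101°: ex = (C−B)/|BC| = (0.8581,-0.5135); ey = (0.5135,0.8581)
θ=101°: P = B + 1.82·ex + 2.23·ey = (2.3252,2.9423)
θ=202°: B = A + 2.00·(cos202°, sin202°) = (-1.8544, -0.7492)
θ=202°: |BD| = 12.8762
θ=202°: circle(B,8.00) ∩ circle(D,5.00): a=7.9525, h=0.8703
θ=202°:   candidates: C₊=(6.0340,0.5824) cross=11.207; C₋=(6.1353,-1.1554) cross=-11.207
θ=202°:   branch - wants cross < 0 → take C=(6.1353,-1.1554) (cross=-11.207)
θ=202°: ex = (C−B)/|BC| = (0.9987,-0.0508); ey = (0.0508,0.9987)
θ=202°: P = B + 1.82·ex + 2.23·ey = (0.0765,1.3855)

θ=86°: 2.91 2.79
θ=101°: 2.33 2.94
θ=202°: 0.08 1.39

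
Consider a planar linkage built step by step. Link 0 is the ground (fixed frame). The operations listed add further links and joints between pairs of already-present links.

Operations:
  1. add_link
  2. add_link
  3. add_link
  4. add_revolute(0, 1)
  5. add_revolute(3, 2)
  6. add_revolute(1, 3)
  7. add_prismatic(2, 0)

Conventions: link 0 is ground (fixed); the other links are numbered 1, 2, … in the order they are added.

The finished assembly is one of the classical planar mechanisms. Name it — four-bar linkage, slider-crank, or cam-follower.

links: 4 (incl. ground); joints: 3 revolute, 1 prismatic, 0 higher (cam) pair, forming one closed loop
4 links, 3 revolutes + 1 prismatic in one loop → slider-crank

slider-crank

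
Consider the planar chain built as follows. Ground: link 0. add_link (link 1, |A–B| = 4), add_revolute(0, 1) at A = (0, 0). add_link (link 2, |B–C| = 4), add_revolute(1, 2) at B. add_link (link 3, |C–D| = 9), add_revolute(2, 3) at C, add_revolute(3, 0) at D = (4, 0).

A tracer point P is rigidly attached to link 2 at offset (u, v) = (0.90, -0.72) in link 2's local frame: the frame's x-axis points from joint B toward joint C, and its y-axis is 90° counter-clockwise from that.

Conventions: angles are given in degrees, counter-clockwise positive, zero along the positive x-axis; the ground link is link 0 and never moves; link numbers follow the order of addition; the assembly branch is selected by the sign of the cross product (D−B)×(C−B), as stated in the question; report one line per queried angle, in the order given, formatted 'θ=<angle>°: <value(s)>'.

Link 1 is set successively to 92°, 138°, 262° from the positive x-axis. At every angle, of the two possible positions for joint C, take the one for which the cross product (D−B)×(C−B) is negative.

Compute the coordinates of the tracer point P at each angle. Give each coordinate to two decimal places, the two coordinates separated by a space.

A=(0,0), D=(4.00,0)
θ=92°: B = A + 4.00·(cos92°, sin92°) = (-0.1396, 3.9976)
θ=92°: |BD| = 5.7547
θ=92°: circle(B,4.00) ∩ circle(D,9.00): a=-2.7702, h=2.8855
θ=92°:   candidates: C₊=(-0.1279,7.9975) cross=16.605; C₋=(-4.1367,3.8462) cross=-16.605
θ=92°:   branch - wants cross < 0 → take C=(-4.1367,3.8462) (cross=-16.605)
θ=92°: ex = (C−B)/|BC| = (-0.9993,-0.0378); ey = (0.0378,-0.9993)
θ=92°: P = B + 0.90·ex + -0.72·ey = (-1.0662,4.6830)
θ=138°: B = A + 4.00·(cos138°, sin138°) = (-2.9726, 2.6765)
θ=138°: |BD| = 7.4686
θ=138°: circle(B,4.00) ∩ circle(D,9.00): a=-0.6172, h=3.9521
θ=138°:   candidates: C₊=(-2.1325,6.5873) cross=29.517; C₋=(-4.9651,-0.7919) cross=-29.517
θ=138°:   branch - wants cross < 0 → take C=(-4.9651,-0.7919) (cross=-29.517)
θ=138°: ex = (C−B)/|BC| = (-0.4981,-0.8671); ey = (0.8671,-0.4981)
θ=138°: P = B + 0.90·ex + -0.72·ey = (-4.0452,2.2548)
θ=262°: B = A + 4.00·(cos262°, sin262°) = (-0.5567, -3.9611)
θ=262°: |BD| = 6.0377
θ=262°: circle(B,4.00) ∩ circle(D,9.00): a=-2.3640, h=3.2267
θ=262°:   candidates: C₊=(-4.4577,-3.0768) cross=19.482; C₋=(-0.2240,-7.9472) cross=-19.482
θ=262°:   branch - wants cross < 0 → take C=(-0.2240,-7.9472) (cross=-19.482)
θ=262°: ex = (C−B)/|BC| = (0.0832,-0.9965); ey = (0.9965,0.0832)
θ=262°: P = B + 0.90·ex + -0.72·ey = (-1.1993,-4.9178)

θ=92°: -1.07 4.68
θ=138°: -4.05 2.25
θ=262°: -1.20 -4.92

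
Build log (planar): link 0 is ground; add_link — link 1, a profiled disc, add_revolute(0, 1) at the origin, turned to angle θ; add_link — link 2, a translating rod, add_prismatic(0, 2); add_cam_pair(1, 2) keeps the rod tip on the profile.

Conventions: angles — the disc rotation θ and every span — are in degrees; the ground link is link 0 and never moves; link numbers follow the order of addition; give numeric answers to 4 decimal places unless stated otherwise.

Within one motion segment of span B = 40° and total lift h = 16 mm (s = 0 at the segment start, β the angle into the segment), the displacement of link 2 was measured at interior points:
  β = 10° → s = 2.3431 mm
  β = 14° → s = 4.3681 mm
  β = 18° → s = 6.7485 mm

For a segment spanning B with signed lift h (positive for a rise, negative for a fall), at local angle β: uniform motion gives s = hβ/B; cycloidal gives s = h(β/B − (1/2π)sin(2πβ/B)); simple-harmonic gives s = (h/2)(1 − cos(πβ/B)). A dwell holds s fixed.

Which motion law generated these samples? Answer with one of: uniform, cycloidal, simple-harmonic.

candidates at β/B = r: uniform s = h·r (linear in β); cycloidal s = h·(r − sin(2πr)/(2π)); simple-harmonic s = (h/2)(1 − cos(πr))
β=10°: printed 2.3431 | uniform 4.0000, cycloidal 1.4535, simple-harmonic 2.3431
β=14°: printed 4.3681 | uniform 5.6000, cycloidal 3.5399, simple-harmonic 4.3681
β=18°: printed 6.7485 | uniform 7.2000, cycloidal 6.4131, simple-harmonic 6.7485
only one law matches every sample → simple-harmonic

simple-harmonic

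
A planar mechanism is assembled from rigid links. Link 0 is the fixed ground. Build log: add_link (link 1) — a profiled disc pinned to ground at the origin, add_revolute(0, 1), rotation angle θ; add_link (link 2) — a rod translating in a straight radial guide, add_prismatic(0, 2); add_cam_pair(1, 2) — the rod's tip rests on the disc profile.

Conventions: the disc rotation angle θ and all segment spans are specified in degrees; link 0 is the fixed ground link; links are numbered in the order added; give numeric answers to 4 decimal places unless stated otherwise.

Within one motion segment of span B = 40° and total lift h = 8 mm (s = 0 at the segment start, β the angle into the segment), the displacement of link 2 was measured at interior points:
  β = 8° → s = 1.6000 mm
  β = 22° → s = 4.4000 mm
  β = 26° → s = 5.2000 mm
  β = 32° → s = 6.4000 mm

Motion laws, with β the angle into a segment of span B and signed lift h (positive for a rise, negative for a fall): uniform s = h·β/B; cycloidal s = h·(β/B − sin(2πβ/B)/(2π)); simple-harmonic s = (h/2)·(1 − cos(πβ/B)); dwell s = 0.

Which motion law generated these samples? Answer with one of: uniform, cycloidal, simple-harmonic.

candidates at β/B = r: uniform s = h·r (linear in β); cycloidal s = h·(r − sin(2πr)/(2π)); simple-harmonic s = (h/2)(1 − cos(πr))
β=8°: printed 1.6000 | uniform 1.6000, cycloidal 0.3891, simple-harmonic 0.7639
β=22°: printed 4.4000 | uniform 4.4000, cycloidal 4.7935, simple-harmonic 4.6257
β=26°: printed 5.2000 | uniform 5.2000, cycloidal 6.2301, simple-harmonic 5.8160
β=32°: printed 6.4000 | uniform 6.4000, cycloidal 7.6109, simple-harmonic 7.2361
only one law matches every sample → uniform

uniform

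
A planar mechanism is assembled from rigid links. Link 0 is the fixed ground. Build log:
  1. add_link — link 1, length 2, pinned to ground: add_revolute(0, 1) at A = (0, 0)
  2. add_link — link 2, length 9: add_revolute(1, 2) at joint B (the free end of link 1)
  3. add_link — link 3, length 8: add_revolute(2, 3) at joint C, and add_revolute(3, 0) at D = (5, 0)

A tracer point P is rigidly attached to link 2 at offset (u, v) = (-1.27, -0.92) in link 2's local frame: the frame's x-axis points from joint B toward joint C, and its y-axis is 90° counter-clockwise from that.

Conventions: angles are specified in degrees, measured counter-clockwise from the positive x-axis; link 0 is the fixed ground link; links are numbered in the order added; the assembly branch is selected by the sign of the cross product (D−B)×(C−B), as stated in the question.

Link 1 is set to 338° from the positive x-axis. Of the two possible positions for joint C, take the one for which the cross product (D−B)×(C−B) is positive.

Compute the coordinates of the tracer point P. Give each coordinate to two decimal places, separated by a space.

A=(0,0), D=(5.00,0)
B = A + 2.00·(cos338°, sin338°) = (1.8544, -0.7492)
|BD| = 3.2336
circle(B,9.00) ∩ circle(D,8.00): a=4.2454, h=7.9358
  candidates: C₊=(4.1456,7.9542) cross=25.661; C₋=(7.8230,-7.4854) cross=-25.661
  branch + wants cross > 0 → take C=(4.1456,7.9542) (cross=25.661)
ex = (C−B)/|BC| = (0.2546,0.9671); ey = (-0.9671,0.2546)
P = B + -1.27·ex + -0.92·ey = (2.4207,-2.2116)

2.42 -2.21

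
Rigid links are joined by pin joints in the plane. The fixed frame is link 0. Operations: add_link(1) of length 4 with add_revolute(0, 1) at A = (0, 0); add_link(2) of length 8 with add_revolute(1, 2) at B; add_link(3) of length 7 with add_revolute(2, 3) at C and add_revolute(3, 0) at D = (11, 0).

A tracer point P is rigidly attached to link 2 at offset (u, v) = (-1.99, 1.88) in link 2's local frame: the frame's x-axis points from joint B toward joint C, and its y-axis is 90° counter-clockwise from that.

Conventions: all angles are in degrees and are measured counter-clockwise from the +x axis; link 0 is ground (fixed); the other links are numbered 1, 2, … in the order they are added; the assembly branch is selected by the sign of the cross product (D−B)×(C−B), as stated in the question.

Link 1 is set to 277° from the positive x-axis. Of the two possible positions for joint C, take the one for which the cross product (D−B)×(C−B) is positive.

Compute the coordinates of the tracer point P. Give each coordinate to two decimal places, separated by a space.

A=(0,0), D=(11.00,0)
B = A + 4.00·(cos277°, sin277°) = (0.4875, -3.9702)
|BD| = 11.2372
circle(B,8.00) ∩ circle(D,7.00): a=6.2860, h=4.9483
  candidates: C₊=(4.6199,2.8799) cross=55.605; C₋=(8.1164,-6.3785) cross=-55.605
  branch + wants cross > 0 → take C=(4.6199,2.8799) (cross=55.605)
ex = (C−B)/|BC| = (0.5165,0.8563); ey = (-0.8563,0.5165)
P = B + -1.99·ex + 1.88·ey = (-2.1502,-4.7030)

-2.15 -4.70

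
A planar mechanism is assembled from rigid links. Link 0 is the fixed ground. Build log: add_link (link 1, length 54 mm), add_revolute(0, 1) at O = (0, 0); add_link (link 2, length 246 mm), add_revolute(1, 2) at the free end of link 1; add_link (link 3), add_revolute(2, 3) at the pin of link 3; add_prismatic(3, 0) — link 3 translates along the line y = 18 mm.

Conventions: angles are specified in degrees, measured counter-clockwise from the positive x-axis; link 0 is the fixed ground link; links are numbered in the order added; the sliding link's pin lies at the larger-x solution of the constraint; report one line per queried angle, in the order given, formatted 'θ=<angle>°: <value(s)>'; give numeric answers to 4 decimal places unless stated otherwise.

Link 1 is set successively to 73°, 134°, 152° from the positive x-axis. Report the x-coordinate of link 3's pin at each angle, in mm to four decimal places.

geometry: r = 54 mm, L = 246 mm, e = 18 mm
θ=73°: crank pin P = (r cos θ, r sin θ) = (15.788072, 51.640457)
θ=73°: h = r sin θ − e = 51.640457 − 18 = 33.640457
θ=73°: x = r cos θ + √(L² − h²) = 15.788072 + 243.688981 = 259.477053
θ=134°: crank pin P = (r cos θ, r sin θ) = (-37.511552, 38.844349)
θ=134°: h = r sin θ − e = 38.844349 − 18 = 20.844349
θ=134°: x = r cos θ + √(L² − h²) = -37.511552 + 245.115306 = 207.603754
θ=152°: crank pin P = (r cos θ, r sin θ) = (-47.679170, 25.351464)
θ=152°: h = r sin θ − e = 25.351464 − 18 = 7.351464
θ=152°: x = r cos θ + √(L² − h²) = -47.679170 + 245.890130 = 198.210960

θ=73°: 259.4771
θ=134°: 207.6038
θ=152°: 198.2110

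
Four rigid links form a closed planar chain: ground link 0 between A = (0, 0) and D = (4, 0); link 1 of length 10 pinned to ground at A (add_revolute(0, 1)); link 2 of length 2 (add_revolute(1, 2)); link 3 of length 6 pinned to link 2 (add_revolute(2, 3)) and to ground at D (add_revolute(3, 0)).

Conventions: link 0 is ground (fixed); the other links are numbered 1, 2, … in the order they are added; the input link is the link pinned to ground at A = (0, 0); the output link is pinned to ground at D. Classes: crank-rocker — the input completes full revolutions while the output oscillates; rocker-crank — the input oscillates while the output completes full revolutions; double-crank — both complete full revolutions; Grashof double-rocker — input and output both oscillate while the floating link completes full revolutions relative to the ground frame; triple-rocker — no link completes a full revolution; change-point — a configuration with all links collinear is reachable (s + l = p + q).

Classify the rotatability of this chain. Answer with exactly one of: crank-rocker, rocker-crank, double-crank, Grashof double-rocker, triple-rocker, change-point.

lengths: ground=4, input=10, coupler=2, output=6
sorted: s=2 (shortest), l=10 (longest), p+q=10
s + l = 12 vs p + q = 10
s + l > p + q → non-Grashof → no link fully rotates → triple-rocker

triple-rocker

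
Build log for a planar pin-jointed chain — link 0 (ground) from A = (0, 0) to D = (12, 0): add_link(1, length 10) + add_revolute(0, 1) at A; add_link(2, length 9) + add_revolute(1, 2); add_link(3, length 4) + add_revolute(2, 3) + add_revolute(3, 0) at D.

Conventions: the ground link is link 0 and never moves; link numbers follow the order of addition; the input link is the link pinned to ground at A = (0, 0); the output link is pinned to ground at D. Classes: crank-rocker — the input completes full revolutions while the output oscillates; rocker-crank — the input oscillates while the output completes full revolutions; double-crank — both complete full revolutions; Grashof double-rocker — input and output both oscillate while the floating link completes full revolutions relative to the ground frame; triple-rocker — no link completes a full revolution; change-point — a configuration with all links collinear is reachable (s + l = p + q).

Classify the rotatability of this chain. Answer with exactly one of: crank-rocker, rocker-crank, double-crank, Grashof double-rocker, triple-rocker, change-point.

lengths: ground=12, input=10, coupler=9, output=4
sorted: s=4 (shortest), l=12 (longest), p+q=19
s + l = 16 vs p + q = 19
s + l < p + q (Grashof) with shortest = output link → rocker-crank

rocker-crank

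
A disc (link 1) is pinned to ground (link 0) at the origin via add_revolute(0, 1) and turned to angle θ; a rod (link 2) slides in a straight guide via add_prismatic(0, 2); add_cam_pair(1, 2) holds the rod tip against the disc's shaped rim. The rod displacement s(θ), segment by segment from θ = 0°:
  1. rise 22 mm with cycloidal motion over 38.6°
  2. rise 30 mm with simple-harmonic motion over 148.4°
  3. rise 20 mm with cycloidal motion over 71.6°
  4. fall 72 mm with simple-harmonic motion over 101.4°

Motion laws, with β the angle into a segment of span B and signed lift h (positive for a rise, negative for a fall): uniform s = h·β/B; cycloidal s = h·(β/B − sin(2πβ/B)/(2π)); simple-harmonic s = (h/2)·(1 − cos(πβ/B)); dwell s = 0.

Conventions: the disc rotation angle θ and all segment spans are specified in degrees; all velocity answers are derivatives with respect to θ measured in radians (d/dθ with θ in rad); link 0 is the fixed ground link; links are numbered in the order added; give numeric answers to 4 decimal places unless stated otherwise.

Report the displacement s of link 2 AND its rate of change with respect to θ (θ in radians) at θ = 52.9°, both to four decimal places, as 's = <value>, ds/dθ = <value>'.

segment 1 (0° to 38.6°, cycloidal, h = 22) is passed completely: s = 0.0000 + (22) = 22.0000
θ = 52.9° falls in segment 2 (38.6° to 187°, simple-harmonic, h = 30): β = 52.9 − 38.6 = 14.3°, B = 148.4°; Δs = 30/2·(1 − cos(π·0.0964)) = 0.6821; s = 22.0000 + 0.6821 = 22.6821
velocity in seg [38.6°–187°] (simple-harmonic), θ in radians: β = 14.3° = 0.2496 rad, B = 148.4° = 2.5901 rad; ds/dθ = (πh/(2B)) sin(πβ/B) = (π·30/(2·2.5901)) sin(π·0.0964) = 5.424105 mm/rad

s = 22.6821, ds/dθ = 5.4241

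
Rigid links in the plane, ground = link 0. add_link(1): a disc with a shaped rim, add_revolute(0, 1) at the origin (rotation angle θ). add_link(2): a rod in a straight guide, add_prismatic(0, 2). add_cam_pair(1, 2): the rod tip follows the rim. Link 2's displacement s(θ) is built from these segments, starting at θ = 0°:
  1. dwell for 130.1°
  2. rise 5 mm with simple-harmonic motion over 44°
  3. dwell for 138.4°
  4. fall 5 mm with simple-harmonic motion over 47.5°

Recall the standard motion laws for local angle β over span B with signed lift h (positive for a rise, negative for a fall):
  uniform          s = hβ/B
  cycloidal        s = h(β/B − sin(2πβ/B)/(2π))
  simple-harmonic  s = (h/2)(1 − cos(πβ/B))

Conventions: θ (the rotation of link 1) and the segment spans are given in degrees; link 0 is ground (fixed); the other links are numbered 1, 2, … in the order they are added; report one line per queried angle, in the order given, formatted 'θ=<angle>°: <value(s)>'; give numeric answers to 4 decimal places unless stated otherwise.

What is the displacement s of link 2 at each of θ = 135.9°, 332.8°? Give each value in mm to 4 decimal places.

segment 1 (0° to 130.1°, dwell): s unchanged at 0.0000
θ = 135.9° falls in segment 2 (130.1° to 174.1°, simple-harmonic, h = 5): β = 135.9 − 130.1 = 5.8°, B = 44°; Δs = 5/2·(1 − cos(π·0.1318)) = 0.2113; s = 0.0000 + 0.2113 = 0.2113
segment 2 (130.1° to 174.1°, simple-harmonic, h = 5) is passed completely: s = 0.0000 + (5) = 5.0000
segment 3 (174.1° to 312.5°, dwell): s unchanged at 5.0000
θ = 332.8° falls in segment 4 (312.5° to 360°, simple-harmonic, h = -5): β = 332.8 − 312.5 = 20.3°, B = 47.5°; Δs = -5/2·(1 − cos(π·0.4274)) = -1.9345; s = 5.0000 − 1.9345 = 3.0655

θ=135.9°: 0.2113
θ=332.8°: 3.0655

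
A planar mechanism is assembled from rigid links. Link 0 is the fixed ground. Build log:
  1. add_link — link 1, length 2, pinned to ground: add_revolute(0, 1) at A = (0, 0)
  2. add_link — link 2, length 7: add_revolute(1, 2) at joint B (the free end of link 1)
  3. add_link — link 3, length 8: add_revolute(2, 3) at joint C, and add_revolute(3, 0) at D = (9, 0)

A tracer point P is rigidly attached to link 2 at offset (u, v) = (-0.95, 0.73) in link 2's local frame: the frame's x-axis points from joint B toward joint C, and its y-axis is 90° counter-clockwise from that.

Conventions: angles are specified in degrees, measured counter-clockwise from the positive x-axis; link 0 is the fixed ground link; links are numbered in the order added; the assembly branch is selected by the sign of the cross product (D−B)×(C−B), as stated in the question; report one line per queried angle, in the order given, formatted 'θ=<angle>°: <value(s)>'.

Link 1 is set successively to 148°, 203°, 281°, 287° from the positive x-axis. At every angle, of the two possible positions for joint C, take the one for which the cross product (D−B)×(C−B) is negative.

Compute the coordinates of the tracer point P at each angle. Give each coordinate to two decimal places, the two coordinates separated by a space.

A=(0,0), D=(9.00,0)
θ=148°: B = A + 2.00·(cos148°, sin148°) = (-1.6961, 1.0598)
θ=148°: |BD| = 10.7485
θ=148°: circle(B,7.00) ∩ circle(D,8.00): a=4.6765, h=5.2087
θ=148°:   candidates: C₊=(3.4712,5.7821) cross=55.986; C₋=(2.4440,-4.5846) cross=-55.986
θ=148°:   branch - wants cross < 0 → take C=(2.4440,-4.5846) (cross=-55.986)
θ=148°: ex = (C−B)/|BC| = (0.5914,-0.8063); ey = (0.8063,0.5914)
θ=148°: P = B + -0.95·ex + 0.73·ey = (-1.6693,2.2576)
θ=203°: B = A + 2.00·(cos203°, sin203°) = (-1.8410, -0.7815)
θ=203°: |BD| = 10.8691
θ=203°: circle(B,7.00) ∩ circle(D,8.00): a=4.7445, h=5.1468
θ=203°:   candidates: C₊=(2.5212,4.6931) cross=55.941; C₋=(3.2613,-5.5738) cross=-55.941
θ=203°:   branch - wants cross < 0 → take C=(3.2613,-5.5738) (cross=-55.941)
θ=203°: ex = (C−B)/|BC| = (0.7289,-0.6846); ey = (0.6846,0.7289)
θ=203°: P = B + -0.95·ex + 0.73·ey = (-2.0337,0.4010)
θ=281°: B = A + 2.00·(cos281°, sin281°) = (0.3816, -1.9633)
θ=281°: |BD| = 8.8392
θ=281°: circle(B,7.00) ∩ circle(D,8.00): a=3.5711, h=6.0206
θ=281°:   candidates: C₊=(2.5263,4.7001) cross=53.217; C₋=(5.2007,-7.0403) cross=-53.217
θ=281°:   branch - wants cross < 0 → take C=(5.2007,-7.0403) (cross=-53.217)
θ=281°: ex = (C−B)/|BC| = (0.6884,-0.7253); ey = (0.7253,0.6884)
θ=281°: P = B + -0.95·ex + 0.73·ey = (0.2571,-0.7717)
θ=287°: B = A + 2.00·(cos287°, sin287°) = (0.5847, -1.9126)
θ=287°: |BD| = 8.6299
θ=287°: circle(B,7.00) ∩ circle(D,8.00): a=3.4459, h=6.0931
θ=287°:   candidates: C₊=(2.5945,4.7927) cross=52.583; C₋=(5.2953,-7.0905) cross=-52.583
θ=287°:   branch - wants cross < 0 → take C=(5.2953,-7.0905) (cross=-52.583)
θ=287°: ex = (C−B)/|BC| = (0.6729,-0.7397); ey = (0.7397,0.6729)
θ=287°: P = B + -0.95·ex + 0.73·ey = (0.4854,-0.7187)

θ=148°: -1.67 2.26
θ=203°: -2.03 0.40
θ=281°: 0.26 -0.77
θ=287°: 0.49 -0.72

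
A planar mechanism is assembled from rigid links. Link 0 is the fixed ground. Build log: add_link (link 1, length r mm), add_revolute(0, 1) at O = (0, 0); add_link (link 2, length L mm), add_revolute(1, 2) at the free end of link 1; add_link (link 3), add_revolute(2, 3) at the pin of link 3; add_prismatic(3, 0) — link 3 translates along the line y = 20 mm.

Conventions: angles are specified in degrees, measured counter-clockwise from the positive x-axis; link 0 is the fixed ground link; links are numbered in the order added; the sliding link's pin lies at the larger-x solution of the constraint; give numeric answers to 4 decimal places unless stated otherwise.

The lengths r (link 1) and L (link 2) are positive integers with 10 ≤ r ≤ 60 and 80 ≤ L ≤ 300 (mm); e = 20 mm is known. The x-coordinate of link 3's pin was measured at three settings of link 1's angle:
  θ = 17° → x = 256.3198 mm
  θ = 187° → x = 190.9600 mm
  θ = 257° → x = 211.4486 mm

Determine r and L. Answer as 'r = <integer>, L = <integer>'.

constraint per measurement: (x − r cos θ)² + (r sin θ − e)² = L²
subtracting the θ₁ and θ₂ equations cancels the r² and L² terms:
r = (x₁² − x₂²) / (2[(x₁cos θ₁ + e sin θ₁) − (x₂cos θ₂ + e sin θ₂)]) = 33.0000 → r = 33
L² = (x₁ − r cos θ₁)² + (r sin θ₁ − e)² = 50624.9995 → L = 225.0000 → L = 225
check at θ₃=257°: x = 211.4486 (printed 211.4486) ✓

r = 33, L = 225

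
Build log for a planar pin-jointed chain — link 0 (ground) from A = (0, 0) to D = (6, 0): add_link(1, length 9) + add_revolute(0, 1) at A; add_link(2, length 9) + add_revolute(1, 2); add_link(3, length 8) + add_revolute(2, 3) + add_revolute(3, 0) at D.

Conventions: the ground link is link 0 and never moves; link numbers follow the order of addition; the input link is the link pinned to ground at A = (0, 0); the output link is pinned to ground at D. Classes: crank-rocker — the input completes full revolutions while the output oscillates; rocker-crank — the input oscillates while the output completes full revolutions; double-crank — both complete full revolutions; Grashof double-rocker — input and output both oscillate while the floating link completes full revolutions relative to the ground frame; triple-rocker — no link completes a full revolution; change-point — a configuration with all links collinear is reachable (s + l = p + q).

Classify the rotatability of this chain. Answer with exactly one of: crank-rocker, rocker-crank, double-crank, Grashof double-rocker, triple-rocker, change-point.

lengths: ground=6, input=9, coupler=9, output=8
sorted: s=6 (shortest), l=9 (longest), p+q=17
s + l = 15 vs p + q = 17
s + l < p + q (Grashof) with shortest = ground link → double-crank

double-crank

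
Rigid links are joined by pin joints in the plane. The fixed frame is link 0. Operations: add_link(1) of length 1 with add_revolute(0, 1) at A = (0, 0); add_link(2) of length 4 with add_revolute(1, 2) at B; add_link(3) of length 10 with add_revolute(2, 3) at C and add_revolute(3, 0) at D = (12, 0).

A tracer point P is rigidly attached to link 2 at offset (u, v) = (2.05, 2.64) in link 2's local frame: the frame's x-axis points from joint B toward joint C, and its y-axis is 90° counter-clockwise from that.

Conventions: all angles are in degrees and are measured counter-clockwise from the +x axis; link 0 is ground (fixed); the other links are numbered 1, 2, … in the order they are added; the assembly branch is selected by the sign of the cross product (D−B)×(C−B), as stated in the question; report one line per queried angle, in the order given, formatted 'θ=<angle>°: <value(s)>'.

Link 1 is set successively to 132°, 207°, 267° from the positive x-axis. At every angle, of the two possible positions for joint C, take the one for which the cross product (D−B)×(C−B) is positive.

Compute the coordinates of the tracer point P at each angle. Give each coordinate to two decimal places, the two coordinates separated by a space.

A=(0,0), D=(12.00,0)
θ=132°: B = A + 1.00·(cos132°, sin132°) = (-0.6691, 0.7431)
θ=132°: |BD| = 12.6909
θ=132°: circle(B,4.00) ∩ circle(D,10.00): a=3.0360, h=2.6044
θ=132°:   candidates: C₊=(2.5142,3.1653) cross=33.052; C₋=(2.2092,-2.0345) cross=-33.052
θ=132°:   branch + wants cross > 0 → take C=(2.5142,3.1653) (cross=33.052)
θ=132°: ex = (C−B)/|BC| = (0.7958,0.6055); ey = (-0.6055,0.7958)
θ=132°: P = B + 2.05·ex + 2.64·ey = (-0.6363,4.0855)
θ=207°: B = A + 1.00·(cos207°, sin207°) = (-0.8910, -0.4540)
θ=207°: |BD| = 12.8990
θ=207°: circle(B,4.00) ∩ circle(D,10.00): a=3.1934, h=2.4087
θ=207°:   candidates: C₊=(2.2157,2.0656) cross=31.070; C₋=(2.3852,-2.7488) cross=-31.070
θ=207°:   branch + wants cross > 0 → take C=(2.2157,2.0656) (cross=31.070)
θ=207°: ex = (C−B)/|BC| = (0.7767,0.6299); ey = (-0.6299,0.7767)
θ=207°: P = B + 2.05·ex + 2.64·ey = (-0.9618,2.8877)
θ=267°: B = A + 1.00·(cos267°, sin267°) = (-0.0523, -0.9986)
θ=267°: |BD| = 12.0936
θ=267°: circle(B,4.00) ∩ circle(D,10.00): a=2.5739, h=3.0619
θ=267°:   candidates: C₊=(2.2600,2.2653) cross=37.029; C₋=(2.7656,-3.8375) cross=-37.029
θ=267°:   branch + wants cross > 0 → take C=(2.2600,2.2653) (cross=37.029)
θ=267°: ex = (C−B)/|BC| = (0.5781,0.8160); ey = (-0.8160,0.5781)
θ=267°: P = B + 2.05·ex + 2.64·ey = (-1.0215,2.2003)

θ=132°: -0.64 4.09
θ=207°: -0.96 2.89
θ=267°: -1.02 2.20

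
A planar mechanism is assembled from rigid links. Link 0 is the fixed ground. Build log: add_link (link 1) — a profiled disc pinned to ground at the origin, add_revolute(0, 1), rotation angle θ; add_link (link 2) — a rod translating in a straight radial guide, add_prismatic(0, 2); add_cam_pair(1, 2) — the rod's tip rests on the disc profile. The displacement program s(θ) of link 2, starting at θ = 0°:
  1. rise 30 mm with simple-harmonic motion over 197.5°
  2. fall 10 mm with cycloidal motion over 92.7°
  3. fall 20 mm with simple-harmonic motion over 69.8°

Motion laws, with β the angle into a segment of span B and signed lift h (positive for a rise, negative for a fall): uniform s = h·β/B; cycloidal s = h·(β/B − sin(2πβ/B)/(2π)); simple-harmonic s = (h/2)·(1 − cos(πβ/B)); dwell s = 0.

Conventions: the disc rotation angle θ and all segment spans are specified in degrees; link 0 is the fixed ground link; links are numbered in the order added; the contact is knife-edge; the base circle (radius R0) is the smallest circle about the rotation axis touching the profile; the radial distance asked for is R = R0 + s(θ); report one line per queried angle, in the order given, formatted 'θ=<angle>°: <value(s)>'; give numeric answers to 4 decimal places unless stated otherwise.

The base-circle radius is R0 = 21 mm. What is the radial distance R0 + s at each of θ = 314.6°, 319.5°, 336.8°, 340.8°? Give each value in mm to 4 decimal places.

seg 1 [0°–197.5°] simple-harmonic, h=30: full span → s += 30 → s = 30.0000
seg 2 [197.5°–290.2°] cycloidal, h=-10: full span → s += -10 → s = 20.0000
seg 3 [290.2°–360°] simple-harmonic, h=-20: θ=314.6° here. β=24.4, B=69.8. -20/2·(1 − cos(π·0.3496)) = -5.4481 → s = 14.5519
seg 3 [290.2°–360°] simple-harmonic, h=-20: θ=319.5° here. β=29.3, B=69.8. -20/2·(1 − cos(π·0.4198)) = -7.5061 → s = 12.4939
seg 3 [290.2°–360°] simple-harmonic, h=-20: θ=336.8° here. β=46.6, B=69.8. -20/2·(1 − cos(π·0.6676)) = -15.0260 → s = 4.9740
seg 3 [290.2°–360°] simple-harmonic, h=-20: θ=340.8° here. β=50.6, B=69.8. -20/2·(1 − cos(π·0.7249)) = -16.4928 → s = 3.5072
θ=314.6°: R = R0 + s = 21 + 14.5519 = 35.5519
θ=319.5°: R = R0 + s = 21 + 12.4939 = 33.4939
θ=336.8°: R = R0 + s = 21 + 4.9740 = 25.9740
θ=340.8°: R = R0 + s = 21 + 3.5072 = 24.5072

θ=314.6°: 35.5519
θ=319.5°: 33.4939
θ=336.8°: 25.9740
θ=340.8°: 24.5072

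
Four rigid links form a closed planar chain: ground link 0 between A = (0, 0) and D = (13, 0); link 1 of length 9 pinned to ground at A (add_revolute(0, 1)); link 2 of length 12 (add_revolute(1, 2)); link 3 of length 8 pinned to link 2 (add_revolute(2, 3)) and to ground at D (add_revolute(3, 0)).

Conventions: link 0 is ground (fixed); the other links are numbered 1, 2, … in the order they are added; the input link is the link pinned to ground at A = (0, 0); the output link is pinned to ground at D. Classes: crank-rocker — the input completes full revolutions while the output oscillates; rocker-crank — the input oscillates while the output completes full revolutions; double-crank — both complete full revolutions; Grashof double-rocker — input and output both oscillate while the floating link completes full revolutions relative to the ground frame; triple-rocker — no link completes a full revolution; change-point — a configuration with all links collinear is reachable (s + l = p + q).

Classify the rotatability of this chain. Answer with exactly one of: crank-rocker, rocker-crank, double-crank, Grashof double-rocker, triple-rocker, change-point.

lengths: ground=13, input=9, coupler=12, output=8
sorted: s=8 (shortest), l=13 (longest), p+q=21
s + l = 21 vs p + q = 21
s + l = p + q → change-point (collinear configuration reachable)

change-point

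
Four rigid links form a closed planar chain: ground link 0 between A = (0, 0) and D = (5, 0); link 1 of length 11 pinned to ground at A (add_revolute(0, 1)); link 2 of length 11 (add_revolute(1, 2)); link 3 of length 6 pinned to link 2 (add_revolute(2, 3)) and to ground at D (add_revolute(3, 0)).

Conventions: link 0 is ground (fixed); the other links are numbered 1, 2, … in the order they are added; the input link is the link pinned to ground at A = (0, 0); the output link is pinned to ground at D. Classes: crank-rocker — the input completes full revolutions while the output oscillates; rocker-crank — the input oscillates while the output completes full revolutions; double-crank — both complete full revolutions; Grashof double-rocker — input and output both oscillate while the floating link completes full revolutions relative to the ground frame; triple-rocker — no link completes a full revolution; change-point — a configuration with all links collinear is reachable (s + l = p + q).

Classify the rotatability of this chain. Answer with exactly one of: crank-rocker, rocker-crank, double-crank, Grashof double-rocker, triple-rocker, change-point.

lengths: ground=5, input=11, coupler=11, output=6
sorted: s=5 (shortest), l=11 (longest), p+q=17
s + l = 16 vs p + q = 17
s + l < p + q (Grashof) with shortest = ground link → double-crank

double-crank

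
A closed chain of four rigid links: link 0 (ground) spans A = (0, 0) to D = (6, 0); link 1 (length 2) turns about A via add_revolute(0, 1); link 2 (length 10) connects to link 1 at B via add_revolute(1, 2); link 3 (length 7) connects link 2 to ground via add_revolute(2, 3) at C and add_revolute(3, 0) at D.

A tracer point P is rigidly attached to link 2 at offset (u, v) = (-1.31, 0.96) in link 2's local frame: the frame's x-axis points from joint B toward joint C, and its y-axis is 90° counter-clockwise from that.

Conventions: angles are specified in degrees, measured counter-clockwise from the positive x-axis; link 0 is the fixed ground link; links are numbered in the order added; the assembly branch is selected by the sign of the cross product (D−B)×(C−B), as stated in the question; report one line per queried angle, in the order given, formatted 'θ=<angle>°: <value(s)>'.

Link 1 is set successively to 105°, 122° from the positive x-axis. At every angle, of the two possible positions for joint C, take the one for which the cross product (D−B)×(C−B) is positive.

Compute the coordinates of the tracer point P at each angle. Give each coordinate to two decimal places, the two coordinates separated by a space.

A=(0,0), D=(6.00,0)
θ=105°: B = A + 2.00·(cos105°, sin105°) = (-0.5176, 1.9319)
θ=105°: |BD| = 6.7979
θ=105°: circle(B,10.00) ∩ circle(D,7.00): a=7.1501, h=6.9911
θ=105°:   candidates: C₊=(8.3244,6.6028) cross=47.525; C₋=(4.3509,-6.8030) cross=-47.525
θ=105°:   branch + wants cross > 0 → take C=(8.3244,6.6028) (cross=47.525)
θ=105°: ex = (C−B)/|BC| = (0.8842,0.4671); ey = (-0.4671,0.8842)
θ=105°: P = B + -1.31·ex + 0.96·ey = (-2.1244,2.1688)
θ=122°: B = A + 2.00·(cos122°, sin122°) = (-1.0598, 1.6961)
θ=122°: |BD| = 7.2607
θ=122°: circle(B,10.00) ∩ circle(D,7.00): a=7.1424, h=6.9990
θ=122°:   candidates: C₊=(7.5199,6.8330) cross=50.818; C₋=(4.2500,-6.7777) cross=-50.818
θ=122°:   branch + wants cross > 0 → take C=(7.5199,6.8330) (cross=50.818)
θ=122°: ex = (C−B)/|BC| = (0.8580,0.5137); ey = (-0.5137,0.8580)
θ=122°: P = B + -1.31·ex + 0.96·ey = (-2.6769,1.8468)

θ=105°: -2.12 2.17
θ=122°: -2.68 1.85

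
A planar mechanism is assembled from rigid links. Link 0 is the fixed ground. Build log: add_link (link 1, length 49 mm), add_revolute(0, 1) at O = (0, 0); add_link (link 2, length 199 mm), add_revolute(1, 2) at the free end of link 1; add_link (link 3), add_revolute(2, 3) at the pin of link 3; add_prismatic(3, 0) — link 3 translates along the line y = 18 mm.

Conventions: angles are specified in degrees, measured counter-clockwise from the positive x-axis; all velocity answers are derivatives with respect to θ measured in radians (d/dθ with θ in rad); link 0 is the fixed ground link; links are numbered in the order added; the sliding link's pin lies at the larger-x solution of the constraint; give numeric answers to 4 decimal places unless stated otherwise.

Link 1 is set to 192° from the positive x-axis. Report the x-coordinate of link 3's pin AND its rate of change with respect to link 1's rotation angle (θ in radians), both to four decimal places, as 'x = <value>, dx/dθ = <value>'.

geometry: r = 49 mm, L = 199 mm, e = 18 mm
crank pin P = (r cos θ, r sin θ) = (-47.929232, -10.187673)
h = r sin θ − e = -10.187673 − 18 = -28.187673
x = r cos θ + √(L² − h²) = -47.929232 + 196.993541 = 149.064308
dx/dθ = −r sin θ − h·r cos θ/√(L² − h²) (θ in radians; h = -28.187673) = 3.329511

x = 149.0643, dx/dθ = 3.3295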